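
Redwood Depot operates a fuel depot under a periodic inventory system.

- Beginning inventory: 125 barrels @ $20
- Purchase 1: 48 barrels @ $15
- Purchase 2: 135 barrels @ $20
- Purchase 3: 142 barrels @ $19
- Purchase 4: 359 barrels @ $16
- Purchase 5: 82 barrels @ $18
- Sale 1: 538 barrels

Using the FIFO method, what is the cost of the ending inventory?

Sale 1 (538) [FIFO — oldest first]: 125 @ $20 + 48 @ $15 + 135 @ $20 + 142 @ $19 + 88 @ $16 = $10,026
Ending inventory: 271 @ $16 + 82 @ $18 = $5,812

Ending inventory = $5,812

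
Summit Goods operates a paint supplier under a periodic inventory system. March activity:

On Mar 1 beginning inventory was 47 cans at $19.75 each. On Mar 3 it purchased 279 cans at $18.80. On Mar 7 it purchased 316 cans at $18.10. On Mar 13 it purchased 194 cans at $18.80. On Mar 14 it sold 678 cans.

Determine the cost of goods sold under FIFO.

COGS = $12,569.85

Mar 14, 678 sold [FIFO — oldest first]: 47 @ $19.75 + 279 @ $18.80 + 316 @ $18.10 + 36 @ $18.80 = $12,569.85
Ending inventory: 158 @ $18.80 = $2,970.40
Check: goods available $15,540.25 = COGS $12,569.85 + ending $2,970.40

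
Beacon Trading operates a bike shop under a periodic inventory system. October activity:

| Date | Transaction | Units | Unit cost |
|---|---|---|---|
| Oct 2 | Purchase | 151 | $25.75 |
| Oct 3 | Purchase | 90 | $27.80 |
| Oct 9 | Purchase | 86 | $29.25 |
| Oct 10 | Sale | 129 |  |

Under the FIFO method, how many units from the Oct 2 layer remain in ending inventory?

22

Oct 10, 129 sold [FIFO — oldest first]: 129 @ $25.75 = $3,321.75
Ending inventory: 22 @ $25.75 + 90 @ $27.80 + 86 @ $29.25 = $5,584.00
Check: goods available $8,905.75 = COGS $3,321.75 + ending $5,584.00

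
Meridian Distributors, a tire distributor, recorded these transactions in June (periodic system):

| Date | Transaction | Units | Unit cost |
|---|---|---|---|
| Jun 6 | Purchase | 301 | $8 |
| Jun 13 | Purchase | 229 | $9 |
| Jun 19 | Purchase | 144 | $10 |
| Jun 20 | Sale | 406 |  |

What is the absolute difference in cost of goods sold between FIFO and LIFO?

$412

FIFO COGS: 301 @ $8 + 105 @ $9 = $3,353
LIFO COGS: 144 @ $10 + 229 @ $9 + 33 @ $8 = $3,765
Difference = |$3,353 − $3,765| = $412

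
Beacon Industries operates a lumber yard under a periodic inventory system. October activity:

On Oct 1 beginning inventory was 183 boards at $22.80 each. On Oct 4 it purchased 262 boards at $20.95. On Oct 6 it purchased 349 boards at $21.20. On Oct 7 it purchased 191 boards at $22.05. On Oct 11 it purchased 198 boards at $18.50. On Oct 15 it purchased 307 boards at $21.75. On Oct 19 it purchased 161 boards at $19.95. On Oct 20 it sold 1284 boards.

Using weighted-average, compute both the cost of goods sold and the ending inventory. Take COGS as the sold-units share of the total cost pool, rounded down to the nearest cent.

COGS = $27,082.87; ending inventory = $7,740.98

Oct 20, sell 1284: 1284/1651 × $34,823.85 → $27,082.87
Ending inventory (cost pool remaining) = $7,740.98
Check: goods available $34,823.85 = COGS $27,082.87 + ending $7,740.98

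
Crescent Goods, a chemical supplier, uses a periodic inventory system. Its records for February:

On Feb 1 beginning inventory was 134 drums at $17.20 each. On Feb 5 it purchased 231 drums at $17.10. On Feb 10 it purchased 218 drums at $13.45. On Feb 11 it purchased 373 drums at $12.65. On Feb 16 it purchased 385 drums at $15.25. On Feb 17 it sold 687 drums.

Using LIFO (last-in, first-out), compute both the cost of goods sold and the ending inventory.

COGS = $9,691.55; ending inventory = $10,085.15

Feb 17, 687 sold [LIFO — newest first]: 385 @ $15.25 + 302 @ $12.65 = $9,691.55
Ending inventory: 134 @ $17.20 + 231 @ $17.10 + 218 @ $13.45 + 71 @ $12.65 = $10,085.15
Check: goods available $19,776.70 = COGS $9,691.55 + ending $10,085.15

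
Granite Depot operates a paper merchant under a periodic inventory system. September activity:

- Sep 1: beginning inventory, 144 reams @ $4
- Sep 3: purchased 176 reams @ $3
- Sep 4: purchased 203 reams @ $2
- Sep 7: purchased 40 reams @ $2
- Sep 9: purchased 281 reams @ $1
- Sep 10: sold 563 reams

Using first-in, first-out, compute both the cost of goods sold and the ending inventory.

COGS = $1,590; ending inventory = $281

Sep 10, 563 sold [FIFO — oldest first]: 144 @ $4 + 176 @ $3 + 203 @ $2 + 40 @ $2 = $1,590
Ending inventory: 281 @ $1 = $281
Check: goods available $1,871 = COGS $1,590 + ending $281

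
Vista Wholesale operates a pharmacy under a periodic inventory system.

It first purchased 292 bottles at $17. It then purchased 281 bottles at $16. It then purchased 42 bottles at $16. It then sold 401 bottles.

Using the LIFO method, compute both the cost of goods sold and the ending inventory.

Sale 1 (401) [LIFO — newest first]: 42 @ $16 + 281 @ $16 + 78 @ $17 = $6,494
Ending inventory: 214 @ $17 = $3,638
Check: goods available $10,132 = COGS $6,494 + ending $3,638

COGS = $6,494; ending inventory = $3,638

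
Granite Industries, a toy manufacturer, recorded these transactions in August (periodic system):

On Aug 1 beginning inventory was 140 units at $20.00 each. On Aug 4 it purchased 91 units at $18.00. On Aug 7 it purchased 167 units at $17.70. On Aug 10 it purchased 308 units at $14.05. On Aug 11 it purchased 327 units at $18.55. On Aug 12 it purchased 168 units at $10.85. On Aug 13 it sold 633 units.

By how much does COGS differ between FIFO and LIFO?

FIFO COGS: 140 @ $20.00 + 91 @ $18.00 + 167 @ $17.70 + 235 @ $14.05 = $10,695.65
LIFO COGS: 168 @ $10.85 + 327 @ $18.55 + 138 @ $14.05 = $9,827.55
Difference = |$10,695.65 − $9,827.55| = $868.10

$868.10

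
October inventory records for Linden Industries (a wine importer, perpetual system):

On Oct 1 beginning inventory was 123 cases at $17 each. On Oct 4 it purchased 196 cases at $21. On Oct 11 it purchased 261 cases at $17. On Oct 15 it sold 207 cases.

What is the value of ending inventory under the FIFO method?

Oct 15, 207 sold [FIFO — oldest first]: 123 @ $17 + 84 @ $21 = $3,855
Ending inventory: 112 @ $21 + 261 @ $17 = $6,789
Check: goods available $10,644 = COGS $3,855 + ending $6,789

Ending inventory = $6,789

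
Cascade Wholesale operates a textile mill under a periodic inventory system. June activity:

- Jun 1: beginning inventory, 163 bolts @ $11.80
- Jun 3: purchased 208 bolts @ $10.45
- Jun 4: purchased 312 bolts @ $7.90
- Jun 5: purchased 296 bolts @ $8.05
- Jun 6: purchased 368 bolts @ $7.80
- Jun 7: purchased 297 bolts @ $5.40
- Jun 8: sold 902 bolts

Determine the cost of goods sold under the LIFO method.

COGS = $6,382.05

Jun 8, 902 sold [LIFO — newest first]: 297 @ $5.40 + 368 @ $7.80 + 237 @ $8.05 = $6,382.05
Ending inventory: 163 @ $11.80 + 208 @ $10.45 + 312 @ $7.90 + 59 @ $8.05 = $7,036.75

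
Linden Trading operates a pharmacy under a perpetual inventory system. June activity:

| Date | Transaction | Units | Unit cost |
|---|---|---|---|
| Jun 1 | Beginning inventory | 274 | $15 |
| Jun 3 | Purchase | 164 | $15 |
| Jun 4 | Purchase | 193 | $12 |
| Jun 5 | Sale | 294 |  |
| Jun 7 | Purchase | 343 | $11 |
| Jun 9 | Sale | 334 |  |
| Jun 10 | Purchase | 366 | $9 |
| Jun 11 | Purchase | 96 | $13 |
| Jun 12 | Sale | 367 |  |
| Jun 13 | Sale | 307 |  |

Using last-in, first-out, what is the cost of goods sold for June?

COGS = $15,191

Jun 5, 294 sold [LIFO — newest first]: 193 @ $12 + 101 @ $15 = $3,831
Jun 9, 334 sold [LIFO — newest first]: 334 @ $11 = $3,674
Jun 12, 367 sold [LIFO — newest first]: 96 @ $13 + 271 @ $9 = $3,687
Jun 13, 307 sold [LIFO — newest first]: 95 @ $9 + 9 @ $11 + 63 @ $15 + 140 @ $15 = $3,999
Total COGS = $3,831 + $3,674 + $3,687 + $3,999 = $15,191
Ending inventory: 134 @ $15 = $2,010
Check: goods available $17,201 = COGS $15,191 + ending $2,010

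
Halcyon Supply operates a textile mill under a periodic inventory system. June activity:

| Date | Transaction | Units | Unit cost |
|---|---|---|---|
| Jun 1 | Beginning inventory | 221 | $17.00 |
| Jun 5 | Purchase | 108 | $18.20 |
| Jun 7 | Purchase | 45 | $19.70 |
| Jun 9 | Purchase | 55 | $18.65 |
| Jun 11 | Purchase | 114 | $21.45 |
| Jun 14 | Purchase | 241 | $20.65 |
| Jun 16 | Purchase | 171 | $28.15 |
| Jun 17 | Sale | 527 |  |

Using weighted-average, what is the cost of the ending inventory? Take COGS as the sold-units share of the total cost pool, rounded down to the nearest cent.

Jun 17, sell 527: 527/955 × $19,870.45 → $10,965.15
Ending inventory (cost pool remaining) = $8,905.30
Check: goods available $19,870.45 = COGS $10,965.15 + ending $8,905.30

Ending inventory = $8,905.30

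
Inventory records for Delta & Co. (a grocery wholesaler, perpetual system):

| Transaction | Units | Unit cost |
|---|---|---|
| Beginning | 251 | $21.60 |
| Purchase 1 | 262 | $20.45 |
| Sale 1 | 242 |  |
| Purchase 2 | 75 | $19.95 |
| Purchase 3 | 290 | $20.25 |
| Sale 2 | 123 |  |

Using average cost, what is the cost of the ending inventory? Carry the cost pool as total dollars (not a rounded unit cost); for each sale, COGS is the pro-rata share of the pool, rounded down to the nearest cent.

Ending inventory = $10,536.82

After Beginning: 251 on hand, pool $5,421.60 (≈ $21.6000 each)
After Purchase 1: 513 on hand, pool $10,779.50 (≈ $21.0127 each)
Sale 1, sell 242: 242/513 × $10,779.50 → $5,085.06
After Purchase 2: 346 on hand, pool $7,190.69 (≈ $20.7823 each)
After Purchase 3: 636 on hand, pool $13,063.19 (≈ $20.5396 each)
Sale 2, sell 123: 123/636 × $13,063.19 → $2,526.37
Total COGS = $5,085.06 + $2,526.37 = $7,611.43
Ending inventory (cost pool remaining) = $10,536.82
Check: goods available $18,148.25 = COGS $7,611.43 + ending $10,536.82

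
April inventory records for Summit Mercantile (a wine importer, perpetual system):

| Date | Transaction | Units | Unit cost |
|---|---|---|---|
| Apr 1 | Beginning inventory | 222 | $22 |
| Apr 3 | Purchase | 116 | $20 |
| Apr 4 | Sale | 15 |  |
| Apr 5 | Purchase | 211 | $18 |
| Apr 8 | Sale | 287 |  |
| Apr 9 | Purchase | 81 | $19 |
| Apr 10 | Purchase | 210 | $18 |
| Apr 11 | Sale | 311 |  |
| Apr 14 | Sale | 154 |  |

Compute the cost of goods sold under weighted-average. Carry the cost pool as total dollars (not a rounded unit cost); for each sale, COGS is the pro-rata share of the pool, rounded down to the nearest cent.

After Apr 1: 222 on hand, pool $4,884.00 (≈ $22.0000 each)
After Apr 3: 338 on hand, pool $7,204.00 (≈ $21.3136 each)
Apr 4, sell 15: 15/338 × $7,204.00 → $319.70
After Apr 5: 534 on hand, pool $10,682.30 (≈ $20.0043 each)
Apr 8, sell 287: 287/534 × $10,682.30 → $5,741.23
After Apr 9: 328 on hand, pool $6,480.07 (≈ $19.7563 each)
After Apr 10: 538 on hand, pool $10,260.07 (≈ $19.0708 each)
Apr 11, sell 311: 311/538 × $10,260.07 → $5,931.00
Apr 14, sell 154: 154/227 × $4,329.07 → $2,936.90
Total COGS = $319.70 + $5,741.23 + $5,931.00 + $2,936.90 = $14,928.83
Ending inventory (cost pool remaining) = $1,392.17

COGS = $14,928.83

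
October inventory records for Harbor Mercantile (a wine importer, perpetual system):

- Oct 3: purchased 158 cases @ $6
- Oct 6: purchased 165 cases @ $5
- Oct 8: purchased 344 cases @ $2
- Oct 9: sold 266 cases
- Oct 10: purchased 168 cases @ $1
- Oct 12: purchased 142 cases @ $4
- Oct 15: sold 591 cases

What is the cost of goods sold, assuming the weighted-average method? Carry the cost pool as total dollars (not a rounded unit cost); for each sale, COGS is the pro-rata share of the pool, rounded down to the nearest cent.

COGS = $2,823.06

After Oct 3: 158 on hand, pool $948.00 (≈ $6.0000 each)
After Oct 6: 323 on hand, pool $1,773.00 (≈ $5.4892 each)
After Oct 8: 667 on hand, pool $2,461.00 (≈ $3.6897 each)
Oct 9, sell 266: 266/667 × $2,461.00 → $981.44
After Oct 10: 569 on hand, pool $1,647.56 (≈ $2.8955 each)
After Oct 12: 711 on hand, pool $2,215.56 (≈ $3.1161 each)
Oct 15, sell 591: 591/711 × $2,215.56 → $1,841.62
Total COGS = $981.44 + $1,841.62 = $2,823.06
Ending inventory (cost pool remaining) = $373.94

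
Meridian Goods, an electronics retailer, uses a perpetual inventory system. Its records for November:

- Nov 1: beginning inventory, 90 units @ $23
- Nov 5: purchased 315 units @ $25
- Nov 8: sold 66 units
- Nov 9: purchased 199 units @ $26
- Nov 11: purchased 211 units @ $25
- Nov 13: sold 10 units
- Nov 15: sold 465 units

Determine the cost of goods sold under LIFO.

COGS = $13,724

Nov 8, 66 sold [LIFO — newest first]: 66 @ $25 = $1,650
Nov 13, 10 sold [LIFO — newest first]: 10 @ $25 = $250
Nov 15, 465 sold [LIFO — newest first]: 201 @ $25 + 199 @ $26 + 65 @ $25 = $11,824
Total COGS = $1,650 + $250 + $11,824 = $13,724
Ending inventory: 90 @ $23 + 184 @ $25 = $6,670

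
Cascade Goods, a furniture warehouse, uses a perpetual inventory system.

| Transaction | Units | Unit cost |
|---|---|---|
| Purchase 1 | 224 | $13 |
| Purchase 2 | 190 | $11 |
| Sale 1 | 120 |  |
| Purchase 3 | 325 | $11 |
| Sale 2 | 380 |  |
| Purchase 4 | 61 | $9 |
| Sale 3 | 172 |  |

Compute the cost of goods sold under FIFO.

Sale 1 (120) [FIFO — oldest first]: 120 @ $13 = $1,560
Sale 2 (380) [FIFO — oldest first]: 104 @ $13 + 190 @ $11 + 86 @ $11 = $4,388
Sale 3 (172) [FIFO — oldest first]: 172 @ $11 = $1,892
Total COGS = $1,560 + $4,388 + $1,892 = $7,840
Ending inventory: 67 @ $11 + 61 @ $9 = $1,286

COGS = $7,840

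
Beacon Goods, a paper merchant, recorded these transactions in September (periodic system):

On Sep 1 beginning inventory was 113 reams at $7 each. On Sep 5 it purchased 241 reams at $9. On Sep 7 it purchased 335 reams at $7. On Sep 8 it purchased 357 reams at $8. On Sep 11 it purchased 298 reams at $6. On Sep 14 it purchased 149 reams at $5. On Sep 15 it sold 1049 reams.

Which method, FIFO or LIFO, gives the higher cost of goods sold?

FIFO COGS: 113 @ $7 + 241 @ $9 + 335 @ $7 + 357 @ $8 + 3 @ $6 = $8,179
LIFO COGS: 149 @ $5 + 298 @ $6 + 357 @ $8 + 245 @ $7 = $7,104

FIFO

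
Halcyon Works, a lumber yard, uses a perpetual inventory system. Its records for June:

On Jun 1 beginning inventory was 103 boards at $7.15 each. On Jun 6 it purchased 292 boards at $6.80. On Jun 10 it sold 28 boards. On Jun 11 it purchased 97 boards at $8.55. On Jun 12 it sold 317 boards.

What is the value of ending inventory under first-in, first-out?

Ending inventory = $1,169.35

Jun 10, 28 sold [FIFO — oldest first]: 28 @ $7.15 = $200.20
Jun 12, 317 sold [FIFO — oldest first]: 75 @ $7.15 + 242 @ $6.80 = $2,181.85
Total COGS = $200.20 + $2,181.85 = $2,382.05
Ending inventory: 50 @ $6.80 + 97 @ $8.55 = $1,169.35
Check: goods available $3,551.40 = COGS $2,382.05 + ending $1,169.35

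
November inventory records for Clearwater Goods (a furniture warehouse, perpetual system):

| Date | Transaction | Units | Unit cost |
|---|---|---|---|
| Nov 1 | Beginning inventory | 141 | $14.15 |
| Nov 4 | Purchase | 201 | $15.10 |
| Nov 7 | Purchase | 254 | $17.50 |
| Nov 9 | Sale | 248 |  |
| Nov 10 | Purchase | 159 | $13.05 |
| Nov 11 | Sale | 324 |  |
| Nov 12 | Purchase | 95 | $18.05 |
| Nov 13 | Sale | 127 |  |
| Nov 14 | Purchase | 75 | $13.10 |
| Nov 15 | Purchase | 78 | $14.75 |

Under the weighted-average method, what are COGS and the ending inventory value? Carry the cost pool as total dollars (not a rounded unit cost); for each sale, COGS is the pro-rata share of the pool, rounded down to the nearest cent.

COGS = $10,842.07; ending inventory = $4,555.88

After Nov 1: 141 on hand, pool $1,995.15 (≈ $14.1500 each)
After Nov 4: 342 on hand, pool $5,030.25 (≈ $14.7083 each)
After Nov 7: 596 on hand, pool $9,475.25 (≈ $15.8981 each)
Nov 9, sell 248: 248/596 × $9,475.25 → $3,942.72
After Nov 10: 507 on hand, pool $7,607.48 (≈ $15.0049 each)
Nov 11, sell 324: 324/507 × $7,607.48 → $4,861.58
After Nov 12: 278 on hand, pool $4,460.65 (≈ $16.0455 each)
Nov 13, sell 127: 127/278 × $4,460.65 → $2,037.77
After Nov 14: 226 on hand, pool $3,405.38 (≈ $15.0681 each)
After Nov 15: 304 on hand, pool $4,555.88 (≈ $14.9864 each)
Total COGS = $3,942.72 + $4,861.58 + $2,037.77 = $10,842.07
Ending inventory (cost pool remaining) = $4,555.88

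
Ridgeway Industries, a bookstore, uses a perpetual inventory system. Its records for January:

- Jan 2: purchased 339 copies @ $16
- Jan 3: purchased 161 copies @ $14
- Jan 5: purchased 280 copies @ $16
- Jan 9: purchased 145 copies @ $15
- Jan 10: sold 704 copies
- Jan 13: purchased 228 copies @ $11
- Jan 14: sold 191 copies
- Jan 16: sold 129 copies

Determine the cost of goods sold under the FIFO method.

COGS = $15,422

Jan 10, 704 sold [FIFO — oldest first]: 339 @ $16 + 161 @ $14 + 204 @ $16 = $10,942
Jan 14, 191 sold [FIFO — oldest first]: 76 @ $16 + 115 @ $15 = $2,941
Jan 16, 129 sold [FIFO — oldest first]: 30 @ $15 + 99 @ $11 = $1,539
Total COGS = $10,942 + $2,941 + $1,539 = $15,422
Ending inventory: 129 @ $11 = $1,419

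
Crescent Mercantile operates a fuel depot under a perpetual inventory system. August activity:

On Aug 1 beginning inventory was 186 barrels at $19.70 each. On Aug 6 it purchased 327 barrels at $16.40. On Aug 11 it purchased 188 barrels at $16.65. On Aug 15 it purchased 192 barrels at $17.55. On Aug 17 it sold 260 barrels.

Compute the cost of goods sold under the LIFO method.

Aug 17, 260 sold [LIFO — newest first]: 192 @ $17.55 + 68 @ $16.65 = $4,501.80
Ending inventory: 186 @ $19.70 + 327 @ $16.40 + 120 @ $16.65 = $11,025.00

COGS = $4,501.80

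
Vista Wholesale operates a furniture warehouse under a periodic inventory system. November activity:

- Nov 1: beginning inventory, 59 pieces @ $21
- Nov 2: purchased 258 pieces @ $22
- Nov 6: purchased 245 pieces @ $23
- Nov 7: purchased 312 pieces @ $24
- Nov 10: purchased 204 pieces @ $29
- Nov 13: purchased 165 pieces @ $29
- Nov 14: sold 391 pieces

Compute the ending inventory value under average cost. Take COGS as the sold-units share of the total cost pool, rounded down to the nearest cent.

Ending inventory = $21,069.70

Nov 14, sell 391: 391/1243 × $30,739.00 → $9,669.30
Ending inventory (cost pool remaining) = $21,069.70
Check: goods available $30,739.00 = COGS $9,669.30 + ending $21,069.70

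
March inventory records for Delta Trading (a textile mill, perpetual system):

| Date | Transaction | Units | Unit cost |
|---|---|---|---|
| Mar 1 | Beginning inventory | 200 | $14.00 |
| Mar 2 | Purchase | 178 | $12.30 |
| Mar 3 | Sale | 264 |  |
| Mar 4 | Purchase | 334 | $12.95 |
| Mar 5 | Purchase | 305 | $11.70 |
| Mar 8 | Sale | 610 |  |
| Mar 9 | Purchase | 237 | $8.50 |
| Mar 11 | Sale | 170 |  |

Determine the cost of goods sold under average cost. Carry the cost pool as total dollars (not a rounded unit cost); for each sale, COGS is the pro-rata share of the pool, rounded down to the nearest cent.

After Mar 1: 200 on hand, pool $2,800.00 (≈ $14.0000 each)
After Mar 2: 378 on hand, pool $4,989.40 (≈ $13.1995 each)
Mar 3, sell 264: 264/378 × $4,989.40 → $3,484.66
After Mar 4: 448 on hand, pool $5,830.04 (≈ $13.0135 each)
After Mar 5: 753 on hand, pool $9,398.54 (≈ $12.4815 each)
Mar 8, sell 610: 610/753 × $9,398.54 → $7,613.69
After Mar 9: 380 on hand, pool $3,799.35 (≈ $9.9983 each)
Mar 11, sell 170: 170/380 × $3,799.35 → $1,699.70
Total COGS = $3,484.66 + $7,613.69 + $1,699.70 = $12,798.05
Ending inventory (cost pool remaining) = $2,099.65

COGS = $12,798.05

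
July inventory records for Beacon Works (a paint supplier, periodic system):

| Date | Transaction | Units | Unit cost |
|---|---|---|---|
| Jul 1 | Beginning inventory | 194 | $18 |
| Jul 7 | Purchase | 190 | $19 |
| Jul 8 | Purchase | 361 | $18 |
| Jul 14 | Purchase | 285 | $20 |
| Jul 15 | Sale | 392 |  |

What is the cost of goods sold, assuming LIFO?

COGS = $7,626

Jul 15, 392 sold [LIFO — newest first]: 285 @ $20 + 107 @ $18 = $7,626
Ending inventory: 194 @ $18 + 190 @ $19 + 254 @ $18 = $11,674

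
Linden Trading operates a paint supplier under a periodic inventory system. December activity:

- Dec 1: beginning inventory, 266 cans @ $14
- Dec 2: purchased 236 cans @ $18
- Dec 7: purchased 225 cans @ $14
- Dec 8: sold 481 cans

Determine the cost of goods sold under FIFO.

COGS = $7,594

Dec 8, 481 sold [FIFO — oldest first]: 266 @ $14 + 215 @ $18 = $7,594
Ending inventory: 21 @ $18 + 225 @ $14 = $3,528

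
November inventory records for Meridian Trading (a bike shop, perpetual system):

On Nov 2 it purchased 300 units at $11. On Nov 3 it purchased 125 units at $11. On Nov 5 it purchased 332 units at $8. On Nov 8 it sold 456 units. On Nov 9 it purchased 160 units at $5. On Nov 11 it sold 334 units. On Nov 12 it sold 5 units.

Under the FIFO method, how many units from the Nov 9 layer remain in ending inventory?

122

Nov 8, 456 sold [FIFO — oldest first]: 300 @ $11 + 125 @ $11 + 31 @ $8 = $4,923
Nov 11, 334 sold [FIFO — oldest first]: 301 @ $8 + 33 @ $5 = $2,573
Nov 12, 5 sold [FIFO — oldest first]: 5 @ $5 = $25
Total COGS = $4,923 + $2,573 + $25 = $7,521
Ending inventory: 122 @ $5 = $610
Check: goods available $8,131 = COGS $7,521 + ending $610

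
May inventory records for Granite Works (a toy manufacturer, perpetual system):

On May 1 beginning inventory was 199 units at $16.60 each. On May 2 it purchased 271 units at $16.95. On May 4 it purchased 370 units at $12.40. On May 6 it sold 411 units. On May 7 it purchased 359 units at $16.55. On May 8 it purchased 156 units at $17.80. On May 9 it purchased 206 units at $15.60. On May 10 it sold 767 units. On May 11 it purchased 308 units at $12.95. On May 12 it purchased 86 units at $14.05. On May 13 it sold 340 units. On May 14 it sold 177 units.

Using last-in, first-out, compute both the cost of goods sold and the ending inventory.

COGS = $25,276.25; ending inventory = $4,337.35

May 6, 411 sold [LIFO — newest first]: 370 @ $12.40 + 41 @ $16.95 = $5,282.95
May 10, 767 sold [LIFO — newest first]: 206 @ $15.60 + 156 @ $17.80 + 359 @ $16.55 + 46 @ $16.95 = $12,711.55
May 13, 340 sold [LIFO — newest first]: 86 @ $14.05 + 254 @ $12.95 = $4,497.60
May 14, 177 sold [LIFO — newest first]: 54 @ $12.95 + 123 @ $16.95 = $2,784.15
Total COGS = $5,282.95 + $12,711.55 + $4,497.60 + $2,784.15 = $25,276.25
Ending inventory: 199 @ $16.60 + 61 @ $16.95 = $4,337.35
Check: goods available $29,613.60 = COGS $25,276.25 + ending $4,337.35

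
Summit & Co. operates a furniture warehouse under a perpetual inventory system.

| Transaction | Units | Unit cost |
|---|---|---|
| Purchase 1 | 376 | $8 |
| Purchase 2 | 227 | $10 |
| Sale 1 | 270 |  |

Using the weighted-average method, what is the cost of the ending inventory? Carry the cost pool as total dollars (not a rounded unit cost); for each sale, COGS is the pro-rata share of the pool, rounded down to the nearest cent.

After Purchase 1: 376 on hand, pool $3,008.00 (≈ $8.0000 each)
After Purchase 2: 603 on hand, pool $5,278.00 (≈ $8.7529 each)
Sale 1, sell 270: 270/603 × $5,278.00 → $2,363.28
Ending inventory (cost pool remaining) = $2,914.72

Ending inventory = $2,914.72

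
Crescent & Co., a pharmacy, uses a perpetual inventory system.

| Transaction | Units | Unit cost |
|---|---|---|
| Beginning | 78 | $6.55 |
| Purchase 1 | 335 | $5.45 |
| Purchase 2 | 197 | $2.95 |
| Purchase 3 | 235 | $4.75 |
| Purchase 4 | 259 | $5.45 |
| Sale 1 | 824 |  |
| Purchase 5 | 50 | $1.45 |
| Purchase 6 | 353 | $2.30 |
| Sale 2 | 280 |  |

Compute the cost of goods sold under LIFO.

Sale 1 (824) [LIFO — newest first]: 259 @ $5.45 + 235 @ $4.75 + 197 @ $2.95 + 133 @ $5.45 = $3,833.80
Sale 2 (280) [LIFO — newest first]: 280 @ $2.30 = $644.00
Total COGS = $3,833.80 + $644.00 = $4,477.80
Ending inventory: 78 @ $6.55 + 202 @ $5.45 + 50 @ $1.45 + 73 @ $2.30 = $1,852.20

COGS = $4,477.80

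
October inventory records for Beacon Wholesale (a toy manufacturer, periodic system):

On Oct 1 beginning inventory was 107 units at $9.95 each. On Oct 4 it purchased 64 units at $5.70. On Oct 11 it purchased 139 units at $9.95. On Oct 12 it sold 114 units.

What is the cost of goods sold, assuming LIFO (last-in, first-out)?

Oct 12, 114 sold [LIFO — newest first]: 114 @ $9.95 = $1,134.30
Ending inventory: 107 @ $9.95 + 64 @ $5.70 + 25 @ $9.95 = $1,678.20

COGS = $1,134.30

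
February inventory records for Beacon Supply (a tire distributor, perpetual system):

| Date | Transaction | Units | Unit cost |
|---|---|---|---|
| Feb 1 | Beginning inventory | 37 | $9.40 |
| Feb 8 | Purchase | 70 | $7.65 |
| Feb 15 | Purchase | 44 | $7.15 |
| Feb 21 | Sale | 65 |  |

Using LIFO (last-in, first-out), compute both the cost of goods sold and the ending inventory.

Feb 21, 65 sold [LIFO — newest first]: 44 @ $7.15 + 21 @ $7.65 = $475.25
Ending inventory: 37 @ $9.40 + 49 @ $7.65 = $722.65
Check: goods available $1,197.90 = COGS $475.25 + ending $722.65

COGS = $475.25; ending inventory = $722.65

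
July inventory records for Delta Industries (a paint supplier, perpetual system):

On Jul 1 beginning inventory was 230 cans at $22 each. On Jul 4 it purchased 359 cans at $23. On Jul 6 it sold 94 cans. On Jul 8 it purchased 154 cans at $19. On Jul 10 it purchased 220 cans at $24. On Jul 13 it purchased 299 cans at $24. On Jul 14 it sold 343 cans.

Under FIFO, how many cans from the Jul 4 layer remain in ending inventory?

Jul 6, 94 sold [FIFO — oldest first]: 94 @ $22 = $2,068
Jul 14, 343 sold [FIFO — oldest first]: 136 @ $22 + 207 @ $23 = $7,753
Total COGS = $2,068 + $7,753 = $9,821
Ending inventory: 152 @ $23 + 154 @ $19 + 220 @ $24 + 299 @ $24 = $18,878
Check: goods available $28,699 = COGS $9,821 + ending $18,878

152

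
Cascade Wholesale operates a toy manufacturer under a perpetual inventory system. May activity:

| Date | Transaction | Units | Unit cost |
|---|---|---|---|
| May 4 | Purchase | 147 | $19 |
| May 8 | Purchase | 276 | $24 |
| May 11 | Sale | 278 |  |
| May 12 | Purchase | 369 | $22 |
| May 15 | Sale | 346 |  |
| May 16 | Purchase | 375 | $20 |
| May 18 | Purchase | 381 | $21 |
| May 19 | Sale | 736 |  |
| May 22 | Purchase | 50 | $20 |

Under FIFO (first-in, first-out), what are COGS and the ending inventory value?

May 11, 278 sold [FIFO — oldest first]: 147 @ $19 + 131 @ $24 = $5,937
May 15, 346 sold [FIFO — oldest first]: 145 @ $24 + 201 @ $22 = $7,902
May 19, 736 sold [FIFO — oldest first]: 168 @ $22 + 375 @ $20 + 193 @ $21 = $15,249
Total COGS = $5,937 + $7,902 + $15,249 = $29,088
Ending inventory: 188 @ $21 + 50 @ $20 = $4,948

COGS = $29,088; ending inventory = $4,948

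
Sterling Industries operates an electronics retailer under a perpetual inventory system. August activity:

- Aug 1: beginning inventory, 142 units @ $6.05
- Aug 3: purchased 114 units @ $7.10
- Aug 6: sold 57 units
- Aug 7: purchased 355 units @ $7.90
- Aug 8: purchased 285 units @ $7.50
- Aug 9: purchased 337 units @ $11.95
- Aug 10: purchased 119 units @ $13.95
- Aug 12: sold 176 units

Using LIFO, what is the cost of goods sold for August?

COGS = $2,745.90

Aug 6, 57 sold [LIFO — newest first]: 57 @ $7.10 = $404.70
Aug 12, 176 sold [LIFO — newest first]: 119 @ $13.95 + 57 @ $11.95 = $2,341.20
Total COGS = $404.70 + $2,341.20 = $2,745.90
Ending inventory: 142 @ $6.05 + 57 @ $7.10 + 355 @ $7.90 + 285 @ $7.50 + 280 @ $11.95 = $9,551.80
Check: goods available $12,297.70 = COGS $2,745.90 + ending $9,551.80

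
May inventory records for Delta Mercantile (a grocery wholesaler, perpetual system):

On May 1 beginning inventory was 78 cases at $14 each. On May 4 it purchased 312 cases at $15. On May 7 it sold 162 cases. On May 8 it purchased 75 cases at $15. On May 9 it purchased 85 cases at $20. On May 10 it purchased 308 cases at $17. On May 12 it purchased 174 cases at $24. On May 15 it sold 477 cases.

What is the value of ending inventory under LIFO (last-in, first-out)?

Ending inventory = $6,252

May 7, 162 sold [LIFO — newest first]: 162 @ $15 = $2,430
May 15, 477 sold [LIFO — newest first]: 174 @ $24 + 303 @ $17 = $9,327
Total COGS = $2,430 + $9,327 = $11,757
Ending inventory: 78 @ $14 + 150 @ $15 + 75 @ $15 + 85 @ $20 + 5 @ $17 = $6,252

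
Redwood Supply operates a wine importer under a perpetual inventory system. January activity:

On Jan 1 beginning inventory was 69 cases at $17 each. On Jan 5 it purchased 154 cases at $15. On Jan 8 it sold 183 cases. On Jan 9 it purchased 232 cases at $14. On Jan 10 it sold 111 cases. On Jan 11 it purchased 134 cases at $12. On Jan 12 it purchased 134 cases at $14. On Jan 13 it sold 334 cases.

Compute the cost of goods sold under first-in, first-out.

COGS = $8,885

Jan 8, 183 sold [FIFO — oldest first]: 69 @ $17 + 114 @ $15 = $2,883
Jan 10, 111 sold [FIFO — oldest first]: 40 @ $15 + 71 @ $14 = $1,594
Jan 13, 334 sold [FIFO — oldest first]: 161 @ $14 + 134 @ $12 + 39 @ $14 = $4,408
Total COGS = $2,883 + $1,594 + $4,408 = $8,885
Ending inventory: 95 @ $14 = $1,330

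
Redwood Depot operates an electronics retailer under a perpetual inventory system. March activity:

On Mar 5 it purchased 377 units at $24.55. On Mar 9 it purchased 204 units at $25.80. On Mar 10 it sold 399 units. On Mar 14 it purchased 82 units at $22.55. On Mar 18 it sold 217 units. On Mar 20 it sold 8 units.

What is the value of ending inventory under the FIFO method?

Mar 10, 399 sold [FIFO — oldest first]: 377 @ $24.55 + 22 @ $25.80 = $9,822.95
Mar 18, 217 sold [FIFO — oldest first]: 182 @ $25.80 + 35 @ $22.55 = $5,484.85
Mar 20, 8 sold [FIFO — oldest first]: 8 @ $22.55 = $180.40
Total COGS = $9,822.95 + $5,484.85 + $180.40 = $15,488.20
Ending inventory: 39 @ $22.55 = $879.45

Ending inventory = $879.45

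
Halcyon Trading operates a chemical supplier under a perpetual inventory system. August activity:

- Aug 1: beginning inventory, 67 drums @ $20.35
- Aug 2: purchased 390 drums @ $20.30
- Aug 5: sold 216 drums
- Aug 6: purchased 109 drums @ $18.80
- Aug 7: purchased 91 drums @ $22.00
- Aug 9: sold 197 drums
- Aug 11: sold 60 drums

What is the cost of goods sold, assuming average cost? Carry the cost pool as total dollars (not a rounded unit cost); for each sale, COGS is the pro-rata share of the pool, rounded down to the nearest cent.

COGS = $9,599.37

After Aug 1: 67 on hand, pool $1,363.45 (≈ $20.3500 each)
After Aug 2: 457 on hand, pool $9,280.45 (≈ $20.3073 each)
Aug 5, sell 216: 216/457 × $9,280.45 → $4,386.38
After Aug 6: 350 on hand, pool $6,943.27 (≈ $19.8379 each)
After Aug 7: 441 on hand, pool $8,945.27 (≈ $20.2841 each)
Aug 9, sell 197: 197/441 × $8,945.27 → $3,995.95
Aug 11, sell 60: 60/244 × $4,949.32 → $1,217.04
Total COGS = $4,386.38 + $3,995.95 + $1,217.04 = $9,599.37
Ending inventory (cost pool remaining) = $3,732.28
Check: goods available $13,331.65 = COGS $9,599.37 + ending $3,732.28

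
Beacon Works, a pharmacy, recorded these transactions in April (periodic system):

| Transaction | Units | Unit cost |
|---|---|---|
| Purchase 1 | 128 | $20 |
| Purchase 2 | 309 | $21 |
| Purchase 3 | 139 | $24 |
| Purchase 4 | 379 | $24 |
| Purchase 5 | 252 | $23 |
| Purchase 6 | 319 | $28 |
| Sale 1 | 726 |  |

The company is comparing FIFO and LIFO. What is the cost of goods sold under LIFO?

FIFO COGS: 128 @ $20 + 309 @ $21 + 139 @ $24 + 150 @ $24 = $15,985
LIFO COGS: 319 @ $28 + 252 @ $23 + 155 @ $24 = $18,448

COGS = $18,448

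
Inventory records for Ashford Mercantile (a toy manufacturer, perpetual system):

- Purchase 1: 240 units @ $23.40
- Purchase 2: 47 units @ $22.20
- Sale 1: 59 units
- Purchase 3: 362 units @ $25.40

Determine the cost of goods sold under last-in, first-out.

COGS = $1,324.20

Sale 1 (59) [LIFO — newest first]: 47 @ $22.20 + 12 @ $23.40 = $1,324.20
Ending inventory: 228 @ $23.40 + 362 @ $25.40 = $14,530.00
Check: goods available $15,854.20 = COGS $1,324.20 + ending $14,530.00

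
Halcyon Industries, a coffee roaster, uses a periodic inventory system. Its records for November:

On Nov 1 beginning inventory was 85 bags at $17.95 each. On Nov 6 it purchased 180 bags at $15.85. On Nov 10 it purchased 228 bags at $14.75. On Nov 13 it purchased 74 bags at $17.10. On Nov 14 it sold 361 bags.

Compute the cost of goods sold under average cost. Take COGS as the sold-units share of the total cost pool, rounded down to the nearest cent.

COGS = $5,734.71

Nov 14, sell 361: 361/567 × $9,007.15 → $5,734.71
Ending inventory (cost pool remaining) = $3,272.44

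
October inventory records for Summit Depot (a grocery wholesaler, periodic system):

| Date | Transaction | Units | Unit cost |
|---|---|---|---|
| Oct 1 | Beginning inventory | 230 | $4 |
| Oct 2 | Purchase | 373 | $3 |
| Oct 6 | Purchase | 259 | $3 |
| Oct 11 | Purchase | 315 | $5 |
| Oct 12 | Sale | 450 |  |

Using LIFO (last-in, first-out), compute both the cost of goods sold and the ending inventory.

COGS = $1,980; ending inventory = $2,411

Oct 12, 450 sold [LIFO — newest first]: 315 @ $5 + 135 @ $3 = $1,980
Ending inventory: 230 @ $4 + 373 @ $3 + 124 @ $3 = $2,411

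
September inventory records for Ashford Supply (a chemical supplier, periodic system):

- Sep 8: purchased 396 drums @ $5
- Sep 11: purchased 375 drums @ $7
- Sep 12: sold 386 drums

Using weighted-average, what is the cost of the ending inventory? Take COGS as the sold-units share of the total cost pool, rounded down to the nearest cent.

Sep 12, sell 386: 386/771 × $4,605.00 → $2,305.48
Ending inventory (cost pool remaining) = $2,299.52

Ending inventory = $2,299.52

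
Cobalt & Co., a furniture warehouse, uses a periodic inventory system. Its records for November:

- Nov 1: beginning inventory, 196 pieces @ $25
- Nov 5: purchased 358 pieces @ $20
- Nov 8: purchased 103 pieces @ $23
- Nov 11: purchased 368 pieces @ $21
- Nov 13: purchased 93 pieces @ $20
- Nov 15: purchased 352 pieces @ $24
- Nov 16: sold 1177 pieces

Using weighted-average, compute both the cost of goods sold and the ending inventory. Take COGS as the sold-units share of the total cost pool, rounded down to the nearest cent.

COGS = $25,994.08; ending inventory = $6,470.92

Nov 16, sell 1177: 1177/1470 × $32,465.00 → $25,994.08
Ending inventory (cost pool remaining) = $6,470.92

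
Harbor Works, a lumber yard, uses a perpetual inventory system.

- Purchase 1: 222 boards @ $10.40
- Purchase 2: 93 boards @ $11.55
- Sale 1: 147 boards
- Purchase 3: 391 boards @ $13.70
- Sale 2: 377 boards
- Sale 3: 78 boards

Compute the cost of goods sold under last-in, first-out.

COGS = $7,658.05

Sale 1 (147) [LIFO — newest first]: 93 @ $11.55 + 54 @ $10.40 = $1,635.75
Sale 2 (377) [LIFO — newest first]: 377 @ $13.70 = $5,164.90
Sale 3 (78) [LIFO — newest first]: 14 @ $13.70 + 64 @ $10.40 = $857.40
Total COGS = $1,635.75 + $5,164.90 + $857.40 = $7,658.05
Ending inventory: 104 @ $10.40 = $1,081.60
Check: goods available $8,739.65 = COGS $7,658.05 + ending $1,081.60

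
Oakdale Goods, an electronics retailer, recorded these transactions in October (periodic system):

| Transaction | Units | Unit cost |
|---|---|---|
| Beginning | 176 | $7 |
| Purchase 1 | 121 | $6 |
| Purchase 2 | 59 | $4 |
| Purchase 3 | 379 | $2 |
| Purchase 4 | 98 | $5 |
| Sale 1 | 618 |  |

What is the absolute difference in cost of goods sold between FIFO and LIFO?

FIFO COGS: 176 @ $7 + 121 @ $6 + 59 @ $4 + 262 @ $2 = $2,718
LIFO COGS: 98 @ $5 + 379 @ $2 + 59 @ $4 + 82 @ $6 = $1,976
Difference = |$2,718 − $1,976| = $742

$742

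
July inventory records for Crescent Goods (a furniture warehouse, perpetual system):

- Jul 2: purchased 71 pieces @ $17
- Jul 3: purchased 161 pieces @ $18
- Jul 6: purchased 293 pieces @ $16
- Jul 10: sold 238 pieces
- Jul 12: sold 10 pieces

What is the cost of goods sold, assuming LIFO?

Jul 10, 238 sold [LIFO — newest first]: 238 @ $16 = $3,808
Jul 12, 10 sold [LIFO — newest first]: 10 @ $16 = $160
Total COGS = $3,808 + $160 = $3,968
Ending inventory: 71 @ $17 + 161 @ $18 + 45 @ $16 = $4,825
Check: goods available $8,793 = COGS $3,968 + ending $4,825

COGS = $3,968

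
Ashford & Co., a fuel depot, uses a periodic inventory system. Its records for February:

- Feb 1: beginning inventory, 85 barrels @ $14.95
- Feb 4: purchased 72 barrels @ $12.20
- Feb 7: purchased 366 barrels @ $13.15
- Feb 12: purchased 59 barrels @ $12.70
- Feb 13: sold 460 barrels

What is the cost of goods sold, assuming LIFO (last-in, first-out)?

COGS = $5,989.20

Feb 13, 460 sold [LIFO — newest first]: 59 @ $12.70 + 366 @ $13.15 + 35 @ $12.20 = $5,989.20
Ending inventory: 85 @ $14.95 + 37 @ $12.20 = $1,722.15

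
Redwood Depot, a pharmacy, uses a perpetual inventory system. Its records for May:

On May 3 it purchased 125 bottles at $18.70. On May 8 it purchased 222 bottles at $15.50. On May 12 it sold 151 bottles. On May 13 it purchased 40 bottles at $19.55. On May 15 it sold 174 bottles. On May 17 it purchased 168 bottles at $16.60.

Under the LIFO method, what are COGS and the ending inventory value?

May 12, 151 sold [LIFO — newest first]: 151 @ $15.50 = $2,340.50
May 15, 174 sold [LIFO — newest first]: 40 @ $19.55 + 71 @ $15.50 + 63 @ $18.70 = $3,060.60
Total COGS = $2,340.50 + $3,060.60 = $5,401.10
Ending inventory: 62 @ $18.70 + 168 @ $16.60 = $3,948.20
Check: goods available $9,349.30 = COGS $5,401.10 + ending $3,948.20

COGS = $5,401.10; ending inventory = $3,948.20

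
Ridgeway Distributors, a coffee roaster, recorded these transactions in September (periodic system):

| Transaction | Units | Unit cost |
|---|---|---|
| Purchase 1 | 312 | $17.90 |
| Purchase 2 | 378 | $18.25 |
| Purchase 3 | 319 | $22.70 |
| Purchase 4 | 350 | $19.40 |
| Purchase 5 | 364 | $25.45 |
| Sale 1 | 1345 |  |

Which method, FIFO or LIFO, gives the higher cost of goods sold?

FIFO COGS: 312 @ $17.90 + 378 @ $18.25 + 319 @ $22.70 + 336 @ $19.40 = $26,243.00
LIFO COGS: 364 @ $25.45 + 350 @ $19.40 + 319 @ $22.70 + 312 @ $18.25 = $28,989.10

LIFO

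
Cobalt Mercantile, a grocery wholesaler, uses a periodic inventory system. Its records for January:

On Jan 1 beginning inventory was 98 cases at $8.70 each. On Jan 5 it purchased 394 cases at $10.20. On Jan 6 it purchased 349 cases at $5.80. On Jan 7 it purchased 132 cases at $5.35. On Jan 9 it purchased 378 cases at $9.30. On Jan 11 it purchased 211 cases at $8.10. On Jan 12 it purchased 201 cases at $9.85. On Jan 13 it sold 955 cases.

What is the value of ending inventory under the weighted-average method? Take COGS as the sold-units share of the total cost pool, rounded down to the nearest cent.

Jan 13, sell 955: 955/1763 × $14,806.15 → $8,020.34
Ending inventory (cost pool remaining) = $6,785.81

Ending inventory = $6,785.81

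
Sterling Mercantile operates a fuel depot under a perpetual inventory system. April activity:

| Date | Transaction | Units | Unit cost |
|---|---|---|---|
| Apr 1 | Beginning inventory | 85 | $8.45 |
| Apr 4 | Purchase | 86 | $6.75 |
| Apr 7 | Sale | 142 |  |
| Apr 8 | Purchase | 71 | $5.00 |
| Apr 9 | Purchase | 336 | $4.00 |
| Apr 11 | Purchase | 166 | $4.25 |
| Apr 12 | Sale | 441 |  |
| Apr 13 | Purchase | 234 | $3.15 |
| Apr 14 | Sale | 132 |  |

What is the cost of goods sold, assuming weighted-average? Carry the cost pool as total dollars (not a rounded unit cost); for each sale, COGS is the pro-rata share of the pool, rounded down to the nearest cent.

COGS = $3,482.17

After Apr 1: 85 on hand, pool $718.25 (≈ $8.4500 each)
After Apr 4: 171 on hand, pool $1,298.75 (≈ $7.5950 each)
Apr 7, sell 142: 142/171 × $1,298.75 → $1,078.49
After Apr 8: 100 on hand, pool $575.26 (≈ $5.7526 each)
After Apr 9: 436 on hand, pool $1,919.26 (≈ $4.4020 each)
After Apr 11: 602 on hand, pool $2,624.76 (≈ $4.3601 each)
Apr 12, sell 441: 441/602 × $2,624.76 → $1,922.78
After Apr 13: 395 on hand, pool $1,439.08 (≈ $3.6432 each)
Apr 14, sell 132: 132/395 × $1,439.08 → $480.90
Total COGS = $1,078.49 + $1,922.78 + $480.90 = $3,482.17
Ending inventory (cost pool remaining) = $958.18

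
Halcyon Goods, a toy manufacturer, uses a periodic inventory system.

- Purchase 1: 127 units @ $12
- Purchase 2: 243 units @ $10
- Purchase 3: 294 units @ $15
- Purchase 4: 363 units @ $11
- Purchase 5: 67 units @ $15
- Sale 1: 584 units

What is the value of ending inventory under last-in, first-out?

Ending inventory = $6,054

Sale 1 (584) [LIFO — newest first]: 67 @ $15 + 363 @ $11 + 154 @ $15 = $7,308
Ending inventory: 127 @ $12 + 243 @ $10 + 140 @ $15 = $6,054
Check: goods available $13,362 = COGS $7,308 + ending $6,054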